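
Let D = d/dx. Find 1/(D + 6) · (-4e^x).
- \frac{4 e^{x}}{7}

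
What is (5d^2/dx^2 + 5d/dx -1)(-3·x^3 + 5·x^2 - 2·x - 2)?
3 x^{3} - 50 x^{2} - 38 x + 42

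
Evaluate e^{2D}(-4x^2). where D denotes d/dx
- 4 x^{2} - 16 x - 16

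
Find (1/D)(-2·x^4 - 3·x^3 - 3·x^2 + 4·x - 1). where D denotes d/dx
- \frac{2 x^{5}}{5} - \frac{3 x^{4}}{4} - x^{3} + 2 x^{2} - x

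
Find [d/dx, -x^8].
- 8 x^{7}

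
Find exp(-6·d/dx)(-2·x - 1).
11 - 2 x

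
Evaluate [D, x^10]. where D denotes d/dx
10 x^{9}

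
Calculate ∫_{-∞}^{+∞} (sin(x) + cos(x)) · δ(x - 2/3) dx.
\sqrt{2} \sin{\left(\frac{2}{3} + \frac{\pi}{4} \right)}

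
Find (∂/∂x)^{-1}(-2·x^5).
- \frac{x^{6}}{3}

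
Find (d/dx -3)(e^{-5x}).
- 8 e^{- 5 x}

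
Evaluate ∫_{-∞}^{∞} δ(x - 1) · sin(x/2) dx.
\sin{\left(\frac{1}{2} \right)}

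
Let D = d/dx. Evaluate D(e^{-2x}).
- 2 e^{- 2 x}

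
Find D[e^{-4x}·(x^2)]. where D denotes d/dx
2 x \left(1 - 2 x\right) e^{- 4 x}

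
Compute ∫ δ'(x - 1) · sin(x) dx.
- \cos{\left(1 \right)}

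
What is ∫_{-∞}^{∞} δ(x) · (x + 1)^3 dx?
1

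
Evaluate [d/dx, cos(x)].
- \sin{\left(x \right)}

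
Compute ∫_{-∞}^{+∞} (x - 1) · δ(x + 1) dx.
-2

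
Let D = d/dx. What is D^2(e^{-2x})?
4 e^{- 2 x}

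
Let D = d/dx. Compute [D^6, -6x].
-36D^{5}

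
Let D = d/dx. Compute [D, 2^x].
2^{x} \log{\left(2 \right)}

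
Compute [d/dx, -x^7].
- 7 x^{6}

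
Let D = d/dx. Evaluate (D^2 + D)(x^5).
5 x^{3} \left(x + 4\right)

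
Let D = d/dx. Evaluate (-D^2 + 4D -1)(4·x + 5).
11 - 4 x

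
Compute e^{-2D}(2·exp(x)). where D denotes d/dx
2 e^{x - 2}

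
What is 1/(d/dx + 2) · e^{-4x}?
- \frac{e^{- 4 x}}{2}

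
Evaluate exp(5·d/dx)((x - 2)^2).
x^{2} + 6 x + 9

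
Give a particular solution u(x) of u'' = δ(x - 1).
\frac{|x - 1|}{2}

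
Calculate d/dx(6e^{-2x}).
- 12 e^{- 2 x}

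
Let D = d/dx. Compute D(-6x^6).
- 36 x^{5}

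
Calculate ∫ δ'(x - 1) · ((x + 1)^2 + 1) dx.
-4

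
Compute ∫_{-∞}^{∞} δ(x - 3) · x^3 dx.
27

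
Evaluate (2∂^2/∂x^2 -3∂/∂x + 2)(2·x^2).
4 x^{2} - 12 x + 8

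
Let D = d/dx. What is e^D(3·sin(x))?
3 \sin{\left(x + 1 \right)}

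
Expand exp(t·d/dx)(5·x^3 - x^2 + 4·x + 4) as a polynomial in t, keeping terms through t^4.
5 t^{3} + t^{2} \left(15 x - 1\right) + t \left(15 x^{2} - 2 x + 4\right) + 5 x^{3} - x^{2} + 4 x + 4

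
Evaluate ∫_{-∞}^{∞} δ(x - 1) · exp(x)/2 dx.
\frac{e}{2}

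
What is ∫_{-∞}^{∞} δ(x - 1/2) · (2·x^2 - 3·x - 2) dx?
-3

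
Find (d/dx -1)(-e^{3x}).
- 2 e^{3 x}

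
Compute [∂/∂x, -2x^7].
- 14 x^{6}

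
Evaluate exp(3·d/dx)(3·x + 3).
3 x + 12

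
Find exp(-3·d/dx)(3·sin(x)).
3 \sin{\left(x - 3 \right)}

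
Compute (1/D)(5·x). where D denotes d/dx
\frac{5 x^{2}}{2}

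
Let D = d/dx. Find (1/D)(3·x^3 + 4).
\frac{3 x^{4}}{4} + 4 x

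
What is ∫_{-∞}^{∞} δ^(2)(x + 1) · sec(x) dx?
\left(1 + 2 \tan^{2}{\left(1 \right)}\right) \sec{\left(1 \right)}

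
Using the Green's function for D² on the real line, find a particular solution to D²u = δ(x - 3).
\frac{|x - 3|}{2}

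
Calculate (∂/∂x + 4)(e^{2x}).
6 e^{2 x}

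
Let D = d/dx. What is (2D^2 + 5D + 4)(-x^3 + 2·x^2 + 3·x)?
- 4 x^{3} - 7 x^{2} + 20 x + 23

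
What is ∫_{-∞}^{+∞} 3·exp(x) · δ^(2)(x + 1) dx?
\frac{3}{e}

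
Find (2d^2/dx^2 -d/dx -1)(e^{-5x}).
54 e^{- 5 x}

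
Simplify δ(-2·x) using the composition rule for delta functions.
\frac{\delta(x)}{2}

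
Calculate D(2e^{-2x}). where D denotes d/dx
- 4 e^{- 2 x}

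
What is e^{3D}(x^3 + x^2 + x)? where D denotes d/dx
x^{3} + 10 x^{2} + 34 x + 39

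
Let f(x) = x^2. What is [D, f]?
2 x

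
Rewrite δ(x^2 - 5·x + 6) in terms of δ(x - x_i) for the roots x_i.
\frac{\delta(x - 3) + \delta(x - 2)}{1}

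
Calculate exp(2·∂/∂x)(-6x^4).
- 6 x^{4} - 48 x^{3} - 144 x^{2} - 192 x - 96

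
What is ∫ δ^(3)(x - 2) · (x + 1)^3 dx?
-6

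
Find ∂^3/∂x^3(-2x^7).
- 420 x^{4}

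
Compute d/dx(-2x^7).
- 14 x^{6}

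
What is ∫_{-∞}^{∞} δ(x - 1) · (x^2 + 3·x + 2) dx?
6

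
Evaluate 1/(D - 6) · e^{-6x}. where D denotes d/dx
- \frac{e^{- 6 x}}{12}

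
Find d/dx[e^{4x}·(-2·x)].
\left(- 8 x - 2\right) e^{4 x}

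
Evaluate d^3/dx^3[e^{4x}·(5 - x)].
\left(272 - 64 x\right) e^{4 x}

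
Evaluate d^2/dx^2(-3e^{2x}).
- 12 e^{2 x}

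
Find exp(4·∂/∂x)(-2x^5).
- 2 x^{5} - 40 x^{4} - 320 x^{3} - 1280 x^{2} - 2560 x - 2048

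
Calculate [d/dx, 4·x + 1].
4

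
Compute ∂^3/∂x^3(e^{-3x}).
- 27 e^{- 3 x}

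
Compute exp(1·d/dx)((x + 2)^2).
x^{2} + 6 x + 9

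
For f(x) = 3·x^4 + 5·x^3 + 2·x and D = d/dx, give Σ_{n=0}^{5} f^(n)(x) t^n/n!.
3 t^{4} + t^{3} \left(12 x + 5\right) + 3 t^{2} x \left(6 x + 5\right) + t \left(12 x^{3} + 15 x^{2} + 2\right) + 3 x^{4} + 5 x^{3} + 2 x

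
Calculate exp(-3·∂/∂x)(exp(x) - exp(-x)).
- e^{3 - x} + e^{x - 3}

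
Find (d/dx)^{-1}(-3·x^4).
- \frac{3 x^{5}}{5}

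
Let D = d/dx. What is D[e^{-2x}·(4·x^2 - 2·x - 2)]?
2 \left(- 4 x^{2} + 6 x + 1\right) e^{- 2 x}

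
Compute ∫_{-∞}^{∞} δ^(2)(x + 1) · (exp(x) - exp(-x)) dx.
- 2 \sinh{\left(1 \right)}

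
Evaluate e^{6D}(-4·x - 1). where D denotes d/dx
- 4 x - 25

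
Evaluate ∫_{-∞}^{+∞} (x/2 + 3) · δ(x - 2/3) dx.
\frac{10}{3}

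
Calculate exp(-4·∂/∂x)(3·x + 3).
3 x - 9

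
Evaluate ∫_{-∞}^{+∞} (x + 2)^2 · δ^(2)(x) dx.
2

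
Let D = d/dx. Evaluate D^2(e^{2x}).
4 e^{2 x}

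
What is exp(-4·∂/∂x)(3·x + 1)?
3 x - 11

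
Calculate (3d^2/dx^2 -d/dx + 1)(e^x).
3 e^{x}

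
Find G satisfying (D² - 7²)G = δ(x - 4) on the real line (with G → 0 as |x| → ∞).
-\frac{e^{-7|x - 4|}}{14}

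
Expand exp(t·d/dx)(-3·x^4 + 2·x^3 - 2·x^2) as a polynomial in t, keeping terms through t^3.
t^{3} \left(2 - 12 x\right) + t^{2} \left(- 18 x^{2} + 6 x - 2\right) - 2 t x \left(6 x^{2} - 3 x + 2\right) - 3 x^{4} + 2 x^{3} - 2 x^{2}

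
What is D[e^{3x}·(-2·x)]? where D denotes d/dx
\left(- 6 x - 2\right) e^{3 x}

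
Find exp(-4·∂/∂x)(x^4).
x^{4} - 16 x^{3} + 96 x^{2} - 256 x + 256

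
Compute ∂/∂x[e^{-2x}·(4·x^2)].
8 x \left(1 - x\right) e^{- 2 x}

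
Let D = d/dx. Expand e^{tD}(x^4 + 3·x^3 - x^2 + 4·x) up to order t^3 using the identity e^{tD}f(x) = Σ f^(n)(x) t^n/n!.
t^{3} \left(4 x + 3\right) + t^{2} \left(6 x^{2} + 9 x - 1\right) + t \left(4 x^{3} + 9 x^{2} - 2 x + 4\right) + x^{4} + 3 x^{3} - x^{2} + 4 x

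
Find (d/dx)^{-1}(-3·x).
- \frac{3 x^{2}}{2}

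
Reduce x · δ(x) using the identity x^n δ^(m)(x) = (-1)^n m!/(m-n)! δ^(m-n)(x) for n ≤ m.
0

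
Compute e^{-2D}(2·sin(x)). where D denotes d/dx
2 \sin{\left(x - 2 \right)}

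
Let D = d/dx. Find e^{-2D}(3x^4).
3 x^{4} - 24 x^{3} + 72 x^{2} - 96 x + 48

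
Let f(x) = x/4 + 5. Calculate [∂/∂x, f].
\frac{1}{4}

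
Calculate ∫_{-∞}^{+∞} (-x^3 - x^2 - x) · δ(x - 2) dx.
-14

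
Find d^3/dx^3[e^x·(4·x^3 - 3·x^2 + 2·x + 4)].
\left(4 x^{3} + 33 x^{2} + 56 x + 16\right) e^{x}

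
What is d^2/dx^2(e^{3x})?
9 e^{3 x}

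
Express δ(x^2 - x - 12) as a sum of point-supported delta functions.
\frac{\delta(x - 4) + \delta(x + 3)}{7}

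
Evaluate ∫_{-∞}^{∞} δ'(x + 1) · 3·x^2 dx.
6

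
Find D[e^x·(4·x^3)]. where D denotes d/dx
4 x^{2} \left(x + 3\right) e^{x}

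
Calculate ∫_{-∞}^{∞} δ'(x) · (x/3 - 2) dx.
- \frac{1}{3}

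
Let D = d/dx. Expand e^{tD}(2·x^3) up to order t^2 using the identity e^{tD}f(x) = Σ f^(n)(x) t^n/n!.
2 x \left(3 t^{2} + 3 t x + x^{2}\right)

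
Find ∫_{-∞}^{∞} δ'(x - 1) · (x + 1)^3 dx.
-12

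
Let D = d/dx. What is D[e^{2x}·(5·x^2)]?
10 x \left(x + 1\right) e^{2 x}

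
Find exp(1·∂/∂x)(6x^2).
6 x^{2} + 12 x + 6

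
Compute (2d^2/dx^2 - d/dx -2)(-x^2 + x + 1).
2 x^{2} - 7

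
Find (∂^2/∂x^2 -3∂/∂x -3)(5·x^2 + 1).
- 15 x^{2} - 30 x + 7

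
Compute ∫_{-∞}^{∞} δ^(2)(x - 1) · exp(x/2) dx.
\frac{e^{\frac{1}{2}}}{4}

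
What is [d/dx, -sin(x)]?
- \cos{\left(x \right)}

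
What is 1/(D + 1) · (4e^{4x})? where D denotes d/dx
\frac{4 e^{4 x}}{5}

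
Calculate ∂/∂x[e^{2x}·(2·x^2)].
4 x \left(x + 1\right) e^{2 x}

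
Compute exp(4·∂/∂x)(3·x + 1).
3 x + 13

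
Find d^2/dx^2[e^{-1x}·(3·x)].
3 \left(x - 2\right) e^{- x}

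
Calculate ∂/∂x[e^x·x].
\left(x + 1\right) e^{x}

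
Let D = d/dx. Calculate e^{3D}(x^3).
x^{3} + 9 x^{2} + 27 x + 27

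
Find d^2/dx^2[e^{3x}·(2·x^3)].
6 x \left(3 x^{2} + 6 x + 2\right) e^{3 x}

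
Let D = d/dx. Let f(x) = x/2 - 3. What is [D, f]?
\frac{1}{2}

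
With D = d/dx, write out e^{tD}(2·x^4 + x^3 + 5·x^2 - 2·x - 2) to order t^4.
2 t^{4} + t^{3} \left(8 x + 1\right) + t^{2} \left(12 x^{2} + 3 x + 5\right) + t \left(8 x^{3} + 3 x^{2} + 10 x - 2\right) + 2 x^{4} + x^{3} + 5 x^{2} - 2 x - 2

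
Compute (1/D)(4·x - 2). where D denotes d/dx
2 x^{2} - 2 x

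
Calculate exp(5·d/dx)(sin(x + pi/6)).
\sin{\left(x + \frac{\pi}{6} + 5 \right)}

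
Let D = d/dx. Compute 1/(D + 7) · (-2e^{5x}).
- \frac{e^{5 x}}{6}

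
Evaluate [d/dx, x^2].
2 x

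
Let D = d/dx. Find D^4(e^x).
e^{x}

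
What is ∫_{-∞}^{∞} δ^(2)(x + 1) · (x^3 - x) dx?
-6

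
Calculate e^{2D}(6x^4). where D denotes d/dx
6 x^{4} + 48 x^{3} + 144 x^{2} + 192 x + 96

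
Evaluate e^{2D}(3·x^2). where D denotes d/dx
3 x^{2} + 12 x + 12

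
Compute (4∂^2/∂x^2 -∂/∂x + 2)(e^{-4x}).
70 e^{- 4 x}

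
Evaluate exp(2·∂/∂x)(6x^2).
6 x^{2} + 24 x + 24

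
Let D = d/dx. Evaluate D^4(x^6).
360 x^{2}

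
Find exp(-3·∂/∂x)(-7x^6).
- 7 x^{6} + 126 x^{5} - 945 x^{4} + 3780 x^{3} - 8505 x^{2} + 10206 x - 5103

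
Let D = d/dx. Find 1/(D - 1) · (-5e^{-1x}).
\frac{5 e^{- x}}{2}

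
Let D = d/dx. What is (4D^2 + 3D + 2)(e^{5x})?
117 e^{5 x}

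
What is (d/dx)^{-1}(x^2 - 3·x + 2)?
\frac{x^{3}}{3} - \frac{3 x^{2}}{2} + 2 x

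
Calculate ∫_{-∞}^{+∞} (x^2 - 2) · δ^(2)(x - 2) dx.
2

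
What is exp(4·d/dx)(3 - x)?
- x - 1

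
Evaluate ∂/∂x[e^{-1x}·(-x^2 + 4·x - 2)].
\left(x^{2} - 6 x + 6\right) e^{- x}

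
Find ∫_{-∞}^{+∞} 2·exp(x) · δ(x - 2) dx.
2 e^{2}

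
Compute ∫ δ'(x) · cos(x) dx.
0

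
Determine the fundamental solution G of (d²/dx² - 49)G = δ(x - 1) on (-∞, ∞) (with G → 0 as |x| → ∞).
-\frac{e^{-7|x - 1|}}{14}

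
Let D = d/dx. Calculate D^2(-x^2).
-2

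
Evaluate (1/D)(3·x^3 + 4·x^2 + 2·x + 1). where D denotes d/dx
\frac{3 x^{4}}{4} + \frac{4 x^{3}}{3} + x^{2} + x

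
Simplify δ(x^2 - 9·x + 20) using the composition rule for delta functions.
\frac{\delta(x - 5) + \delta(x - 4)}{1}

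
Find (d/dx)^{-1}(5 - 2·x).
- x^{2} + 5 x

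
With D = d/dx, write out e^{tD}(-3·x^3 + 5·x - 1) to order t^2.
- 9 t^{2} x - t \left(9 x^{2} - 5\right) - 3 x^{3} + 5 x - 1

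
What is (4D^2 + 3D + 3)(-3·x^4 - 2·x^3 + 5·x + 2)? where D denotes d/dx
- 9 x^{4} - 42 x^{3} - 162 x^{2} - 33 x + 21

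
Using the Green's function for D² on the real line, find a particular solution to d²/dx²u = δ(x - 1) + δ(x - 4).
\frac{|x - 1|}{2} + \frac{|x - 4|}{2}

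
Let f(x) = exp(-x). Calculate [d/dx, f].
- e^{- x}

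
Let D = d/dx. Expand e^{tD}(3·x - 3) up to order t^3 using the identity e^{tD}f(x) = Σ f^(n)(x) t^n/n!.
3 t + 3 x - 3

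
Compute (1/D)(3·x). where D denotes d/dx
\frac{3 x^{2}}{2}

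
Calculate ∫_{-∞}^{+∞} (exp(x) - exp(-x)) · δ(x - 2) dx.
2 \sinh{\left(2 \right)}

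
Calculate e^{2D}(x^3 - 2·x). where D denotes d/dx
x^{3} + 6 x^{2} + 10 x + 4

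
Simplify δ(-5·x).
\frac{\delta(x)}{5}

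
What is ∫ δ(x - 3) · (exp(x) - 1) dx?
-1 + e^{3}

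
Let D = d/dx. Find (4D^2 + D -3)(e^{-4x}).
57 e^{- 4 x}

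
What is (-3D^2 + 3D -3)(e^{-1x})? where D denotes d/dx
- 9 e^{- x}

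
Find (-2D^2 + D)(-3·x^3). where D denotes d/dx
9 x \left(4 - x\right)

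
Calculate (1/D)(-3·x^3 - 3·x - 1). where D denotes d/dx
- \frac{3 x^{4}}{4} - \frac{3 x^{2}}{2} - x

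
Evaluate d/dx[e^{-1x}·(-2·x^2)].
2 x \left(x - 2\right) e^{- x}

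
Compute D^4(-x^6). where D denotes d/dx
- 360 x^{2}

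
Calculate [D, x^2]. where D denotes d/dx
2 x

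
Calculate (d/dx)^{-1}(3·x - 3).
\frac{3 x^{2}}{2} - 3 x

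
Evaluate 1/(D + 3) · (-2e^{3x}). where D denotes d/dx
- \frac{e^{3 x}}{3}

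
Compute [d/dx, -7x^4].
- 28 x^{3}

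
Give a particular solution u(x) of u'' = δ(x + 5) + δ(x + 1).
\frac{|x + 5|}{2} + \frac{|x + 1|}{2}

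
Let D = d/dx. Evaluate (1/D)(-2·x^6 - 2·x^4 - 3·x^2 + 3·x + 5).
- \frac{2 x^{7}}{7} - \frac{2 x^{5}}{5} - x^{3} + \frac{3 x^{2}}{2} + 5 x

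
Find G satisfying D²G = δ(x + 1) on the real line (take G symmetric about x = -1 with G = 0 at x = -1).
\frac{|x + 1|}{2}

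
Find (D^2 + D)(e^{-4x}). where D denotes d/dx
12 e^{- 4 x}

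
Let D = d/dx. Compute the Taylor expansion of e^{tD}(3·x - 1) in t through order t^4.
3 t + 3 x - 1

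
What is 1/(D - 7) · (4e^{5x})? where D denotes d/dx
- 2 e^{5 x}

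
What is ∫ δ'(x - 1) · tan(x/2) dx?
- \frac{1}{2} - \frac{\tan^{2}{\left(\frac{1}{2} \right)}}{2}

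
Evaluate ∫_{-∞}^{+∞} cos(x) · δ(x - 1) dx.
\cos{\left(1 \right)}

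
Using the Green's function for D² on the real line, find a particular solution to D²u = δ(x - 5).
\frac{|x - 5|}{2}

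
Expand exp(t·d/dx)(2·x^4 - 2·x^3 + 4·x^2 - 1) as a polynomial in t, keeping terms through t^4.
2 t^{4} + t^{3} \left(8 x - 2\right) + t^{2} \left(12 x^{2} - 6 x + 4\right) + 2 t x \left(4 x^{2} - 3 x + 4\right) + 2 x^{4} - 2 x^{3} + 4 x^{2} - 1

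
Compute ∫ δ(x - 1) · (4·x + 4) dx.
8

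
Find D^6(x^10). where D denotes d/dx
151200 x^{4}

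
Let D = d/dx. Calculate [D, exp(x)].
e^{x}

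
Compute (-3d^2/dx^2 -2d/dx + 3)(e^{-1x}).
2 e^{- x}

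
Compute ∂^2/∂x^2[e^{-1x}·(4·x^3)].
4 x \left(x^{2} - 6 x + 6\right) e^{- x}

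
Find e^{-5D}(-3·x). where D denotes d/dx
15 - 3 x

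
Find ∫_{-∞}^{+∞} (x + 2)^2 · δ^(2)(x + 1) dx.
2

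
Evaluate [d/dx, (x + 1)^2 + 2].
2 x + 2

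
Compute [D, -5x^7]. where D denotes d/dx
- 35 x^{6}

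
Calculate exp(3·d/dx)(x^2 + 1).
x^{2} + 6 x + 10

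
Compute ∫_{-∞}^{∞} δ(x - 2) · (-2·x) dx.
-4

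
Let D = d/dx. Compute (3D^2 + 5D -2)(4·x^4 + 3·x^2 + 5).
- 8 x^{4} + 80 x^{3} + 138 x^{2} + 30 x + 8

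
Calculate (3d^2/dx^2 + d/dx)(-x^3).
3 x \left(- x - 6\right)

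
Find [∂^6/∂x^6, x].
6\frac{d^{5}}{dx^{5}}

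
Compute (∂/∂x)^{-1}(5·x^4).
x^{5}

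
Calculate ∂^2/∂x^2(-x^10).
- 90 x^{8}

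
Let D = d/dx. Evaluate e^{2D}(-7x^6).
- 7 x^{6} - 84 x^{5} - 420 x^{4} - 1120 x^{3} - 1680 x^{2} - 1344 x - 448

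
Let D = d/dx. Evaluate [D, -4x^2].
- 8 x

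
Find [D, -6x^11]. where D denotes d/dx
- 66 x^{10}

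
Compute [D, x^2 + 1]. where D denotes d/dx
2 x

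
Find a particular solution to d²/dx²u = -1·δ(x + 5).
-\frac{|x + 5|}{2}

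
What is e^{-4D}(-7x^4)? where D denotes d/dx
- 7 x^{4} + 112 x^{3} - 672 x^{2} + 1792 x - 1792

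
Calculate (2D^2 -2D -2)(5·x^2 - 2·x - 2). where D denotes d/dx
- 10 x^{2} - 16 x + 28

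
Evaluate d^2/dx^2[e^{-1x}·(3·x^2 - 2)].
\left(3 x^{2} - 12 x + 4\right) e^{- x}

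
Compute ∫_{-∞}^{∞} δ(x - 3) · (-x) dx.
-3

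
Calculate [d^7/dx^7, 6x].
42\frac{d^{6}}{dx^{6}}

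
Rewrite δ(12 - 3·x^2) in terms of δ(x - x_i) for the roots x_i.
\frac{\delta(x - 2) + \delta(x + 2)}{12}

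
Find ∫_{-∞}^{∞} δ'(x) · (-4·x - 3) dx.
4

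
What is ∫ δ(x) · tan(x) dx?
0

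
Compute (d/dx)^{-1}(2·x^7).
\frac{x^{8}}{4}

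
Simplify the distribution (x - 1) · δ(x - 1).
0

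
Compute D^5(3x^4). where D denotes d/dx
0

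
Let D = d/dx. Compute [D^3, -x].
-3D^{2}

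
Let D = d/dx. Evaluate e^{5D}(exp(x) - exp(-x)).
2 \sinh{\left(x + 5 \right)}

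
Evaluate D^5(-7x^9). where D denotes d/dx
- 105840 x^{4}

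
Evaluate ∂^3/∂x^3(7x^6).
840 x^{3}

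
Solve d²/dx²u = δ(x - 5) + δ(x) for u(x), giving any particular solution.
\frac{|x - 5|}{2} + \frac{|x|}{2}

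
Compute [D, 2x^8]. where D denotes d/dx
16 x^{7}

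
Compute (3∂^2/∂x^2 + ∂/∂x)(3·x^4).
12 x^{2} \left(x + 9\right)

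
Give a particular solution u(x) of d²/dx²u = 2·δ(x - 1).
|x - 1|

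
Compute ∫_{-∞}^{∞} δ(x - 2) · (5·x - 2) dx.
8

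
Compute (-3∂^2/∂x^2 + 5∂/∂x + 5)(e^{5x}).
- 45 e^{5 x}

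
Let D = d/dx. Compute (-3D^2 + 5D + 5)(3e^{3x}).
- 21 e^{3 x}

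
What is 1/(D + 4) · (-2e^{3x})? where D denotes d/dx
- \frac{2 e^{3 x}}{7}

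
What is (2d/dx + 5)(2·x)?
10 x + 4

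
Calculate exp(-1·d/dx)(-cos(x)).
- \cos{\left(x - 1 \right)}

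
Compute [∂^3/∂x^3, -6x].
-18\frac{d^{2}}{dx^{2}}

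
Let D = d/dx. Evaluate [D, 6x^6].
36 x^{5}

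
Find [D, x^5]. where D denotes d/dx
5 x^{4}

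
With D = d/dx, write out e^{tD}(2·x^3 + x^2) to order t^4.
2 t^{3} + t^{2} \left(6 x + 1\right) + 2 t x \left(3 x + 1\right) + 2 x^{3} + x^{2}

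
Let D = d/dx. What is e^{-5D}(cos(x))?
\cos{\left(x - 5 \right)}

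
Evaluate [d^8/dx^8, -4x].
-32\frac{d^{7}}{dx^{7}}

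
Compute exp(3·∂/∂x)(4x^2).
4 x^{2} + 24 x + 36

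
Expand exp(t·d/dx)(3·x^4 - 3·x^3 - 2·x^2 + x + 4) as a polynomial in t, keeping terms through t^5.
3 t^{4} + t^{3} \left(12 x - 3\right) + t^{2} \left(18 x^{2} - 9 x - 2\right) + t \left(12 x^{3} - 9 x^{2} - 4 x + 1\right) + 3 x^{4} - 3 x^{3} - 2 x^{2} + x + 4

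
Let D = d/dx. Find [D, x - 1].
1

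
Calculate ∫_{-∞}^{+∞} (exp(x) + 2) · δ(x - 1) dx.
2 + e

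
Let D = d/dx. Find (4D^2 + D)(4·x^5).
20 x^{3} \left(x + 16\right)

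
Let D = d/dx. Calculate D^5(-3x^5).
-360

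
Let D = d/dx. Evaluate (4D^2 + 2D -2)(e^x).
4 e^{x}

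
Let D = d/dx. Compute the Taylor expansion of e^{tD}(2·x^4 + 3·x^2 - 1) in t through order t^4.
2 t^{4} + 8 t^{3} x + t^{2} \left(12 x^{2} + 3\right) + 2 t x \left(4 x^{2} + 3\right) + 2 x^{4} + 3 x^{2} - 1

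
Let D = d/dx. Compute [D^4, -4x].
-16D^{3}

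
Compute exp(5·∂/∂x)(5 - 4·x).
- 4 x - 15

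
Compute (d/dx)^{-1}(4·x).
2 x^{2}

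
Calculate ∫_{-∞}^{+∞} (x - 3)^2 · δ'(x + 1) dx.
8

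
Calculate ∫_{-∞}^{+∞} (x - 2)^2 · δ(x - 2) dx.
0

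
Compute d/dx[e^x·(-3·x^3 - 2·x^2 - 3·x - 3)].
\left(- 3 x^{3} - 11 x^{2} - 7 x - 6\right) e^{x}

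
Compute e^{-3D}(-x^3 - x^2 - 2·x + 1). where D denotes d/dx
- x^{3} + 8 x^{2} - 23 x + 25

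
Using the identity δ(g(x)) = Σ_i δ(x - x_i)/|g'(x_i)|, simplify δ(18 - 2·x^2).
\frac{\delta(x - 3) + \delta(x + 3)}{12}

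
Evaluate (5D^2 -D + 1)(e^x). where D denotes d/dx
5 e^{x}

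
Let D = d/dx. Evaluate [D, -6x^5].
- 30 x^{4}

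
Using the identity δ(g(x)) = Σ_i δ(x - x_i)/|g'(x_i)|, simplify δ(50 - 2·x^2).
\frac{\delta(x - 5) + \delta(x + 5)}{20}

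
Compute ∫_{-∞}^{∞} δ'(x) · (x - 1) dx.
-1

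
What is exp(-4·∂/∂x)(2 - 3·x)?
14 - 3 x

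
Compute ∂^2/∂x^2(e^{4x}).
16 e^{4 x}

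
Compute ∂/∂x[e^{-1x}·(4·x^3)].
4 x^{2} \left(3 - x\right) e^{- x}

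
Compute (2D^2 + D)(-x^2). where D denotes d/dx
- 2 x - 4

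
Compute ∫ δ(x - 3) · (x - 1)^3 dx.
8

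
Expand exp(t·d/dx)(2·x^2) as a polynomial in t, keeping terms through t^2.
2 t^{2} + 4 t x + 2 x^{2}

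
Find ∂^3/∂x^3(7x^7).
1470 x^{4}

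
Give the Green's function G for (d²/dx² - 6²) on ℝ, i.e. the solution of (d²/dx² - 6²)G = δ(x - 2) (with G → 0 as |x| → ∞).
-\frac{e^{-6|x - 2|}}{12}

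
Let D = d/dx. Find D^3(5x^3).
30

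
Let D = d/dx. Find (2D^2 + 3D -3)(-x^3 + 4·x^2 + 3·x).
3 x^{3} - 21 x^{2} + 3 x + 25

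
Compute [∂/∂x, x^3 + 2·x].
3 x^{2} + 2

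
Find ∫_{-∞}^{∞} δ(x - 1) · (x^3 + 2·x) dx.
3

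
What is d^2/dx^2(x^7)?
42 x^{5}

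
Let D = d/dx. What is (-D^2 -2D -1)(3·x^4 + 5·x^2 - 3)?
- 3 x^{4} - 24 x^{3} - 41 x^{2} - 20 x - 7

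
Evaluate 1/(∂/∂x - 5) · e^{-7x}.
- \frac{e^{- 7 x}}{12}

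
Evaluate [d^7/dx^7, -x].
-7\frac{d^{6}}{dx^{6}}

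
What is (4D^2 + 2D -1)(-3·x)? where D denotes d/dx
3 x - 6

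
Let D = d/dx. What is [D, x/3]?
\frac{1}{3}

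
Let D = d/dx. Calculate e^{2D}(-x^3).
- x^{3} - 6 x^{2} - 12 x - 8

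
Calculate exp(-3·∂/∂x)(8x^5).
8 x^{5} - 120 x^{4} + 720 x^{3} - 2160 x^{2} + 3240 x - 1944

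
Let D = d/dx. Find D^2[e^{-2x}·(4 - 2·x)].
8 \left(3 - x\right) e^{- 2 x}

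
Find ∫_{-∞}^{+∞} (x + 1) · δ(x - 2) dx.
3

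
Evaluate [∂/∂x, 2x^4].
8 x^{3}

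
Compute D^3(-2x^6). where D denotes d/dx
- 240 x^{3}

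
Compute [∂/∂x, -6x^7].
- 42 x^{6}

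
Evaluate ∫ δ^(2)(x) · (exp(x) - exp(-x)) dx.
0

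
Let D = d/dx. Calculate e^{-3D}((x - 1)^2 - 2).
x^{2} - 8 x + 14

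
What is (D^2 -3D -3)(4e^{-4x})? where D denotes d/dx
100 e^{- 4 x}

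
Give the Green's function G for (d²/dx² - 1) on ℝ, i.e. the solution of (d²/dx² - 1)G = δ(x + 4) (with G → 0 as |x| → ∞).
-\frac{e^{-|x + 4|}}{2}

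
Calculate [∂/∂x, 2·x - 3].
2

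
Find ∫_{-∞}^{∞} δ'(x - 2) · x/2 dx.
- \frac{1}{2}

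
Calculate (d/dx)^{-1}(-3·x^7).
- \frac{3 x^{8}}{8}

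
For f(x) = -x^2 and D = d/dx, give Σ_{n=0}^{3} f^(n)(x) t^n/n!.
- t^{2} - 2 t x - x^{2}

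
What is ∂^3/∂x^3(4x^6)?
480 x^{3}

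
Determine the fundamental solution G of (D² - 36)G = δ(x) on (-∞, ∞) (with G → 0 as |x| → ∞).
-\frac{e^{-6|x|}}{12}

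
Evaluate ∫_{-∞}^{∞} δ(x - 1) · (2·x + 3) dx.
5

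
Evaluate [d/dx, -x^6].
- 6 x^{5}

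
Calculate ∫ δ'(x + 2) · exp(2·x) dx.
- \frac{2}{e^{4}}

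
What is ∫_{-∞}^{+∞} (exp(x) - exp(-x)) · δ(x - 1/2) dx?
2 \sinh{\left(\frac{1}{2} \right)}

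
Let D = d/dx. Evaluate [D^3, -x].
-3D^{2}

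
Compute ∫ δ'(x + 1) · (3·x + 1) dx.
-3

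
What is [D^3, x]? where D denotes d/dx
3D^{2}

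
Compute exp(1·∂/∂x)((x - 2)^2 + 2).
x^{2} - 2 x + 3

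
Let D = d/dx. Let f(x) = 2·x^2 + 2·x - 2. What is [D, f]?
4 x + 2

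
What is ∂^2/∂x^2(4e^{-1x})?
4 e^{- x}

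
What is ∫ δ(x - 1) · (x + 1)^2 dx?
4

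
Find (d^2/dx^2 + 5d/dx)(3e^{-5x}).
0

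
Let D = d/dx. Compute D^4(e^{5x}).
625 e^{5 x}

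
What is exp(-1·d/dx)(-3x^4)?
- 3 x^{4} + 12 x^{3} - 18 x^{2} + 12 x - 3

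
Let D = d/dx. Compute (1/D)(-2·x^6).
- \frac{2 x^{7}}{7}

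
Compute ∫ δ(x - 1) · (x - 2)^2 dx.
1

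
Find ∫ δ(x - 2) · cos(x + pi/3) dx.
\cos{\left(\frac{\pi}{3} + 2 \right)}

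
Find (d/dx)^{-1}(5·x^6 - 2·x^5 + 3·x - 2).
\frac{5 x^{7}}{7} - \frac{x^{6}}{3} + \frac{3 x^{2}}{2} - 2 x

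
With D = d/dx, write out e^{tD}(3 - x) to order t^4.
- t - x + 3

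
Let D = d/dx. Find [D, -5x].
-5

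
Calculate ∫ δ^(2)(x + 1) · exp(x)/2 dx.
\frac{1}{2 e}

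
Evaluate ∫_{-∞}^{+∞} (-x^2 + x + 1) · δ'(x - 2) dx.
3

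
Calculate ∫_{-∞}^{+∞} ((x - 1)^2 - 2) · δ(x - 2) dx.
-1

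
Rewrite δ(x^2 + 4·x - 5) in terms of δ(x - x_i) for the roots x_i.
\frac{\delta(x - 1) + \delta(x + 5)}{6}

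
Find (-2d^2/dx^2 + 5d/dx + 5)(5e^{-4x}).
- 235 e^{- 4 x}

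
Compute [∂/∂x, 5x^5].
25 x^{4}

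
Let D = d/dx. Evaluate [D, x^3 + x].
3 x^{2} + 1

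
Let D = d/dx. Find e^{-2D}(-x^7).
- x^{7} + 14 x^{6} - 84 x^{5} + 280 x^{4} - 560 x^{3} + 672 x^{2} - 448 x + 128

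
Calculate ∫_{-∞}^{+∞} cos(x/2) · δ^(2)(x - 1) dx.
- \frac{\cos{\left(\frac{1}{2} \right)}}{4}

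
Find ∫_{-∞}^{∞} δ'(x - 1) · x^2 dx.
-2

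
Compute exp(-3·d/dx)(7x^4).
7 x^{4} - 84 x^{3} + 378 x^{2} - 756 x + 567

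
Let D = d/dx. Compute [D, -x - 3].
-1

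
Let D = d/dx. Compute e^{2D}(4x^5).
4 x^{5} + 40 x^{4} + 160 x^{3} + 320 x^{2} + 320 x + 128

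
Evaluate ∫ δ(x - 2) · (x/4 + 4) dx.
\frac{9}{2}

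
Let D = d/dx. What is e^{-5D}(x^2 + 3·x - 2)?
x^{2} - 7 x + 8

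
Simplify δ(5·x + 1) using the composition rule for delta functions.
\frac{\delta(x + 1/5)}{5}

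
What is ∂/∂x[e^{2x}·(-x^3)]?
x^{2} \left(- 2 x - 3\right) e^{2 x}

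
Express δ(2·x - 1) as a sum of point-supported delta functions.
\frac{\delta(x - 1/2)}{2}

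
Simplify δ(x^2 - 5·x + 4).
\frac{\delta(x - 1) + \delta(x - 4)}{3}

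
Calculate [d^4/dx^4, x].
4\frac{d^{3}}{dx^{3}}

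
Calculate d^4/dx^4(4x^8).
6720 x^{4}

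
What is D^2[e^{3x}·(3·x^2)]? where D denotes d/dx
\left(27 x^{2} + 36 x + 6\right) e^{3 x}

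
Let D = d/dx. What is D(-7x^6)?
- 42 x^{5}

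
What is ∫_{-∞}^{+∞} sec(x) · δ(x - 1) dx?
\sec{\left(1 \right)}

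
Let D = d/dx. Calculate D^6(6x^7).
30240 x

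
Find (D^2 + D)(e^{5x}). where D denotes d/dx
30 e^{5 x}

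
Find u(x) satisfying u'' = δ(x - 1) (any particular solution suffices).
\frac{|x - 1|}{2}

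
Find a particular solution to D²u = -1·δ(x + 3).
-\frac{|x + 3|}{2}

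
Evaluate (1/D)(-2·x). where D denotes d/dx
- x^{2}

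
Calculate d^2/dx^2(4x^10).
360 x^{8}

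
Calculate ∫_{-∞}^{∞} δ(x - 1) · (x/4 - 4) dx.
- \frac{15}{4}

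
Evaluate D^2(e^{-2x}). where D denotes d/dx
4 e^{- 2 x}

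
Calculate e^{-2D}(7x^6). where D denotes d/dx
7 x^{6} - 84 x^{5} + 420 x^{4} - 1120 x^{3} + 1680 x^{2} - 1344 x + 448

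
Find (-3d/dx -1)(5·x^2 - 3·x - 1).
- 5 x^{2} - 27 x + 10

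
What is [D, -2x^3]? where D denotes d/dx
- 6 x^{2}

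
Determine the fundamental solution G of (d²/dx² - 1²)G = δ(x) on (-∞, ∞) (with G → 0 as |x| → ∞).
-\frac{e^{-|x|}}{2}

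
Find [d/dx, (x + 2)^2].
2 x + 4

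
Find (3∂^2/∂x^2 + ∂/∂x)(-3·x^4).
12 x^{2} \left(- x - 9\right)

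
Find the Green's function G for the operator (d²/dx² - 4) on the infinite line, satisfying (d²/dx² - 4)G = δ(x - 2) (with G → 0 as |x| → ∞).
-\frac{e^{-2|x - 2|}}{4}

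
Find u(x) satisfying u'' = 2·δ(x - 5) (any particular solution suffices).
|x - 5|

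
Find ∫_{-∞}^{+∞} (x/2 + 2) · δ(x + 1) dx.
\frac{3}{2}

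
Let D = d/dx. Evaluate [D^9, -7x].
-63D^{8}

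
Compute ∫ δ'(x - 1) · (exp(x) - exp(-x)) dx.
- 2 \cosh{\left(1 \right)}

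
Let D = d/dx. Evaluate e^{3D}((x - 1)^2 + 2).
x^{2} + 4 x + 6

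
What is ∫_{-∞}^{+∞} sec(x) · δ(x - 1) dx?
\sec{\left(1 \right)}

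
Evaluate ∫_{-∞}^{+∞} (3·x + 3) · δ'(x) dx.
-3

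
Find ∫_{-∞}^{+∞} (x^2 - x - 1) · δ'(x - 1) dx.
-1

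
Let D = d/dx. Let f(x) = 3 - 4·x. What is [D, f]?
-4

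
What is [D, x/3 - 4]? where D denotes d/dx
\frac{1}{3}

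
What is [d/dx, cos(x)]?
- \sin{\left(x \right)}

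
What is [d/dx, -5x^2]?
- 10 x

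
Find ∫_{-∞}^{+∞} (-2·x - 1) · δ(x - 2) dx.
-5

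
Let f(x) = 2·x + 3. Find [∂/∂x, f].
2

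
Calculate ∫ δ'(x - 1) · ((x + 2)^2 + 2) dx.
-6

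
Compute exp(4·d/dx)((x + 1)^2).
x^{2} + 10 x + 25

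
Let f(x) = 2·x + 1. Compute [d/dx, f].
2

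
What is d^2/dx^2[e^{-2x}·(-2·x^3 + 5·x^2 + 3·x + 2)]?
2 \left(- 4 x^{3} + 22 x^{2} - 20 x + 3\right) e^{- 2 x}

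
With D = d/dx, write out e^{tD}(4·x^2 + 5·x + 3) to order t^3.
4 t^{2} + t \left(8 x + 5\right) + 4 x^{2} + 5 x + 3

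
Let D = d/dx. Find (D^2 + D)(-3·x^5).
15 x^{3} \left(- x - 4\right)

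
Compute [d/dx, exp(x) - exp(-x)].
2 \cosh{\left(x \right)}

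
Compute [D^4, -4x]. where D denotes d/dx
-16D^{3}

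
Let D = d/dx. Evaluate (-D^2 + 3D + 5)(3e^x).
21 e^{x}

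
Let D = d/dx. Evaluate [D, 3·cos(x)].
- 3 \sin{\left(x \right)}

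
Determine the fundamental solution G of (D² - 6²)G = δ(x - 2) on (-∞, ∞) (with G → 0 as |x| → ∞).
-\frac{e^{-6|x - 2|}}{12}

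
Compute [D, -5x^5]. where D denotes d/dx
- 25 x^{4}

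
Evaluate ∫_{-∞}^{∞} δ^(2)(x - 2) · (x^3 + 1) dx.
12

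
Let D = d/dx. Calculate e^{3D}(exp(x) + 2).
e^{x + 3} + 2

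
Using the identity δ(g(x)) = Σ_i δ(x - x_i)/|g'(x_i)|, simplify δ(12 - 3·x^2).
\frac{\delta(x - 2) + \delta(x + 2)}{12}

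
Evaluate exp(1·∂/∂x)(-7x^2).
- 7 x^{2} - 14 x - 7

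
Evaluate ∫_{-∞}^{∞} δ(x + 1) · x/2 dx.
- \frac{1}{2}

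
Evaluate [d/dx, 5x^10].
50 x^{9}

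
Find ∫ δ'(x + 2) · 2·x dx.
-2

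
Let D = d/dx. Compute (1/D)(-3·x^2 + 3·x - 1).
- x^{3} + \frac{3 x^{2}}{2} - x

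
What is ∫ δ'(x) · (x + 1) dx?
-1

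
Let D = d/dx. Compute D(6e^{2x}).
12 e^{2 x}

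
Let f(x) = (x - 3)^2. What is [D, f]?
2 x - 6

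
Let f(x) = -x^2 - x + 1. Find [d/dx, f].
- 2 x - 1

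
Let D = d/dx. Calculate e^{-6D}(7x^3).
7 x^{3} - 126 x^{2} + 756 x - 1512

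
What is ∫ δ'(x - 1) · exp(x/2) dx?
- \frac{e^{\frac{1}{2}}}{2}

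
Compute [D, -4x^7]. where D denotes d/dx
- 28 x^{6}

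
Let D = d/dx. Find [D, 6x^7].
42 x^{6}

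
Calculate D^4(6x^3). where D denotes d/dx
0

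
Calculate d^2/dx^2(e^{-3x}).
9 e^{- 3 x}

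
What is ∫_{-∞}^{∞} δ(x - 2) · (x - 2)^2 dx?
0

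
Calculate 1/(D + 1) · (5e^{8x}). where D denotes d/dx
\frac{5 e^{8 x}}{9}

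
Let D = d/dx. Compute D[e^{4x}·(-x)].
\left(- 4 x - 1\right) e^{4 x}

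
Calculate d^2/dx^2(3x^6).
90 x^{4}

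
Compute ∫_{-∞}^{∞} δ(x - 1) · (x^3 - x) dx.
0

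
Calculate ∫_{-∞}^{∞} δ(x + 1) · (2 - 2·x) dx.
4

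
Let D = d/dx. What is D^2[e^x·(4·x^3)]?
4 x \left(x^{2} + 6 x + 6\right) e^{x}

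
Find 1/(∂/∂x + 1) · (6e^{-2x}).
- 6 e^{- 2 x}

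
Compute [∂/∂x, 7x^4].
28 x^{3}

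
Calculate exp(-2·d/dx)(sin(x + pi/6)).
\sin{\left(x - 2 + \frac{\pi}{6} \right)}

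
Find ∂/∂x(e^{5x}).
5 e^{5 x}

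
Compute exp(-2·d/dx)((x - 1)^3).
x^{3} - 9 x^{2} + 27 x - 27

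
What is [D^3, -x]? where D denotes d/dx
-3D^{2}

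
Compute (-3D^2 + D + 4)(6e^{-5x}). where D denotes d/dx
- 456 e^{- 5 x}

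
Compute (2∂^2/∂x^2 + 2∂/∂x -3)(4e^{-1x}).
- 12 e^{- x}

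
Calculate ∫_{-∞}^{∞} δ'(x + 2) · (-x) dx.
1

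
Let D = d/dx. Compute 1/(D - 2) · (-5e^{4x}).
- \frac{5 e^{4 x}}{2}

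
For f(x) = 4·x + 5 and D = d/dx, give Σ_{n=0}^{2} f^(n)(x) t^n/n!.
4 t + 4 x + 5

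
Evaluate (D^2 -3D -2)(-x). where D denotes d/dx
2 x + 3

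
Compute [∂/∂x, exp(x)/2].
\frac{e^{x}}{2}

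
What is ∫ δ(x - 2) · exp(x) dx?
e^{2}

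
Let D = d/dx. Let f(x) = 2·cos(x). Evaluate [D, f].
- 2 \sin{\left(x \right)}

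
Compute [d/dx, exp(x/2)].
\frac{e^{\frac{x}{2}}}{2}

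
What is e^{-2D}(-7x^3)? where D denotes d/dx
- 7 x^{3} + 42 x^{2} - 84 x + 56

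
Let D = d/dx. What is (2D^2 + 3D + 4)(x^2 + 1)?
4 x^{2} + 6 x + 8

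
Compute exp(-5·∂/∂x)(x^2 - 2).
x^{2} - 10 x + 23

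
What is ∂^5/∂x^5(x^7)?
2520 x^{2}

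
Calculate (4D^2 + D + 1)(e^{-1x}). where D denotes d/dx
4 e^{- x}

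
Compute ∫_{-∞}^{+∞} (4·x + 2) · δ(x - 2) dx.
10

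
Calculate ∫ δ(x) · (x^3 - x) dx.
0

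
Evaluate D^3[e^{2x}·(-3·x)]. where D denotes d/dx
\left(- 24 x - 36\right) e^{2 x}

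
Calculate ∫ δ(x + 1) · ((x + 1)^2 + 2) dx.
2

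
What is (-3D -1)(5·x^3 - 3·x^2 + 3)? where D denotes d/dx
- 5 x^{3} - 42 x^{2} + 18 x - 3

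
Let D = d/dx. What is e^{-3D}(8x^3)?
8 x^{3} - 72 x^{2} + 216 x - 216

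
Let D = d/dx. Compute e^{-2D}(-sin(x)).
- \sin{\left(x - 2 \right)}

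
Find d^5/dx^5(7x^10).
211680 x^{5}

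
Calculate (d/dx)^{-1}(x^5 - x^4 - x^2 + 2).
\frac{x^{6}}{6} - \frac{x^{5}}{5} - \frac{x^{3}}{3} + 2 x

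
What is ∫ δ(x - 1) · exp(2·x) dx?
e^{2}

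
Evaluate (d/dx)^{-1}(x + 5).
\frac{x^{2}}{2} + 5 x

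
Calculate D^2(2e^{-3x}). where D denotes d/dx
18 e^{- 3 x}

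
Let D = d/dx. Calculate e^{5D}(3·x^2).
3 x^{2} + 30 x + 75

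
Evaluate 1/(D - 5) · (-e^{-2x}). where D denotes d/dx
\frac{e^{- 2 x}}{7}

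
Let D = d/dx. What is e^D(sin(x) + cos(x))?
\sqrt{2} \sin{\left(x + \frac{\pi}{4} + 1 \right)}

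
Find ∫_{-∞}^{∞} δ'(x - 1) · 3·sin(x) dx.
- 3 \cos{\left(1 \right)}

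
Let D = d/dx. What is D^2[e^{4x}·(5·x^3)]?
10 x \left(8 x^{2} + 12 x + 3\right) e^{4 x}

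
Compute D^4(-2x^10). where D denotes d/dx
- 10080 x^{6}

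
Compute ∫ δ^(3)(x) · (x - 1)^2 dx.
0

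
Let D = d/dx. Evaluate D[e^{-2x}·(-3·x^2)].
6 x \left(x - 1\right) e^{- 2 x}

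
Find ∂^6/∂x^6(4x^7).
20160 x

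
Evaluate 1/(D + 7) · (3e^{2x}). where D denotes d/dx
\frac{e^{2 x}}{3}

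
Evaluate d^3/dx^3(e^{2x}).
8 e^{2 x}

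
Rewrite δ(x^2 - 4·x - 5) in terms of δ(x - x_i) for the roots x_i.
\frac{\delta(x + 1) + \delta(x - 5)}{6}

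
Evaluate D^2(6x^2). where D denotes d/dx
12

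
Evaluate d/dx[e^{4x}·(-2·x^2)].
4 x \left(- 2 x - 1\right) e^{4 x}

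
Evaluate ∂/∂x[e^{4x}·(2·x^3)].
x^{2} \left(8 x + 6\right) e^{4 x}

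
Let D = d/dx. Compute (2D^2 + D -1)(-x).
x - 1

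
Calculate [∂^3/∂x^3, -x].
-3\frac{d^{2}}{dx^{2}}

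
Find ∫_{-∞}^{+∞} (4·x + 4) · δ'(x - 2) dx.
-4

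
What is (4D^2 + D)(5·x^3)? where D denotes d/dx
15 x \left(x + 8\right)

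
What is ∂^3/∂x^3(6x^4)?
144 x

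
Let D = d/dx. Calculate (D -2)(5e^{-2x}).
- 20 e^{- 2 x}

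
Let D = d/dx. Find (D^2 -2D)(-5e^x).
5 e^{x}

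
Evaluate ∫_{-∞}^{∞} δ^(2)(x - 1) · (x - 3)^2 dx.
2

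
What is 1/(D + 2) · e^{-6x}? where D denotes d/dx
- \frac{e^{- 6 x}}{4}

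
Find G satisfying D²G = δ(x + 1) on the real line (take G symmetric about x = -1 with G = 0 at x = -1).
\frac{|x + 1|}{2}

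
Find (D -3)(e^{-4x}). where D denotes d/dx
- 7 e^{- 4 x}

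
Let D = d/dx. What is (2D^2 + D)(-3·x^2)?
- 6 x - 12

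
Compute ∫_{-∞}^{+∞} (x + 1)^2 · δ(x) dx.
1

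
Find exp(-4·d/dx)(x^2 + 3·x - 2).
x^{2} - 5 x + 2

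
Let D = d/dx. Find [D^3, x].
3D^{2}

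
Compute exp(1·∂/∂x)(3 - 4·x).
- 4 x - 1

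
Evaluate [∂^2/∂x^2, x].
2\frac{d}{dx}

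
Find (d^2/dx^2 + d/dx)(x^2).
2 x + 2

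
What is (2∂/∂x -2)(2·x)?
4 - 4 x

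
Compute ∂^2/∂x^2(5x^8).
280 x^{6}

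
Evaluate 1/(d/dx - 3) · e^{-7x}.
- \frac{e^{- 7 x}}{10}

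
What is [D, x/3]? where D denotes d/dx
\frac{1}{3}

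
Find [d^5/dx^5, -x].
-5\frac{d^{4}}{dx^{4}}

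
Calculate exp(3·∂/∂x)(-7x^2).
- 7 x^{2} - 42 x - 63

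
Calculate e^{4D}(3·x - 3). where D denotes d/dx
3 x + 9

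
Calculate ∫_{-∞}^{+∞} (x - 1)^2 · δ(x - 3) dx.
4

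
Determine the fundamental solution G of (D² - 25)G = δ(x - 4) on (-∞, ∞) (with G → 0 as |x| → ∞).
-\frac{e^{-5|x - 4|}}{10}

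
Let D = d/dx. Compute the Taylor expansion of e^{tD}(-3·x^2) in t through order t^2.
- 3 t^{2} - 6 t x - 3 x^{2}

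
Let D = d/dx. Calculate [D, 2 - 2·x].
-2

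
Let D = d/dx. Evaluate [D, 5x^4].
20 x^{3}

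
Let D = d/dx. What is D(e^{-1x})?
- e^{- x}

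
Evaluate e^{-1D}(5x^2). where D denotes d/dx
5 x^{2} - 10 x + 5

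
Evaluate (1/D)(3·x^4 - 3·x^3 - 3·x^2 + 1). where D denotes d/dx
\frac{3 x^{5}}{5} - \frac{3 x^{4}}{4} - x^{3} + x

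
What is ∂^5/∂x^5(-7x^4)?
0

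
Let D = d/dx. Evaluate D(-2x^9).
- 18 x^{8}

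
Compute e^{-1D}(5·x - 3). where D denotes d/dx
5 x - 8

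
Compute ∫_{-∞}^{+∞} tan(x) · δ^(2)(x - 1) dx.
2 \tan{\left(1 \right)} + 2 \tan^{3}{\left(1 \right)}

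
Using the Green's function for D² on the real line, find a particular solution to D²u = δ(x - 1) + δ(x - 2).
\frac{|x - 1|}{2} + \frac{|x - 2|}{2}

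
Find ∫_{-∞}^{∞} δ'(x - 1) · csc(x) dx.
\cot{\left(1 \right)} \csc{\left(1 \right)}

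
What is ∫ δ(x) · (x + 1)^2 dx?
1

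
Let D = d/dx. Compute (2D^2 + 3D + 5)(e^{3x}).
32 e^{3 x}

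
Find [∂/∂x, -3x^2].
- 6 x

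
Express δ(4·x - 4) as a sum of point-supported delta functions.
\frac{\delta(x - 1)}{4}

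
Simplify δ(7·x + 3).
\frac{\delta(x + 3/7)}{7}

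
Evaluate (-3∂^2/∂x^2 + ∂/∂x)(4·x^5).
20 x^{3} \left(x - 12\right)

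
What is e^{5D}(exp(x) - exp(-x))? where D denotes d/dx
2 \sinh{\left(x + 5 \right)}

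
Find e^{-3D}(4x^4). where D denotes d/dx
4 x^{4} - 48 x^{3} + 216 x^{2} - 432 x + 324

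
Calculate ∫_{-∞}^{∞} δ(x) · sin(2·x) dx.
0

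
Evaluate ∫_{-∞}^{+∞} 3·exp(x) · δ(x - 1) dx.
3 e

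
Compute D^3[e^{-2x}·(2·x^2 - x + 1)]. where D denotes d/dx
4 \left(- 4 x^{2} + 14 x - 11\right) e^{- 2 x}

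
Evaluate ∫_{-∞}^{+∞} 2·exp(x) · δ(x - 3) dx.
2 e^{3}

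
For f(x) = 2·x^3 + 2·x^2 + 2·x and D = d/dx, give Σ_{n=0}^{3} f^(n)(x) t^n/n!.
2 t^{3} + 2 t^{2} \left(3 x + 1\right) + 2 t \left(3 x^{2} + 2 x + 1\right) + 2 x^{3} + 2 x^{2} + 2 x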